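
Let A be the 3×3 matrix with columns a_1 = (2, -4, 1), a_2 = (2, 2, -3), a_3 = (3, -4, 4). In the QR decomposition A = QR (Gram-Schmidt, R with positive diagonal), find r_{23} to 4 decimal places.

a_1 = (2, -4, 1); ‖a_1‖ = 4.5826, so q_1 = (0.4364, -0.8729, 0.2182).
q_1·a_2 = 0.4364·2 + (-0.8729)·2 + 0.2182·(-3) = -1.5275.
u_2 = a_2 + 1.5275·q_1 = (2.6667, 0.6667, -2.6667).
‖u_2‖ = 3.8297, so q_2 = (0.6963, 0.1741, -0.6963).
r_{23} = q_2·a_3 = -1.3926.

r_{23} = -1.3926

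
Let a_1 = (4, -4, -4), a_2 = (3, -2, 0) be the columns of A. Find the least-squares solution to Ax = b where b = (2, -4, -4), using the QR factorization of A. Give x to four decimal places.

x = (1.0714, -0.5714)

q_1 = a_1/‖a_1‖ = (4, -4, -4)/6.9282 = (0.5774, -0.5774, -0.5774).
r_{12} = q_1·a_2 = 2.8868.
u_2 = a_2 − 2.8868·q_1 = (1.3333, -0.3333, 1.6667).
‖u_2‖ = 2.1602, so q_2 = (0.6172, -0.1543, 0.7715).
Qᵀb = (5.7735, -1.2344).
Back-substitute: x_2 = -1.2344/2.1602 = -0.5714.
x_1 = (5.7735 − 2.8868·(-0.5714))/6.9282 = 1.0714.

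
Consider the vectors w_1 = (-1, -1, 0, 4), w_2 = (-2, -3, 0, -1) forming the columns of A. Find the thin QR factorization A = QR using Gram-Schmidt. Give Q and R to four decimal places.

Q = [[-0.2357, -0.5207], [-0.2357, -0.7885], [0.0000, 0.0000], [0.9428, -0.3273]], R = [[4.2426, 0.2357], [0.0000, 3.7342]]

w_1 = (-1, -1, 0, 4); ‖w_1‖ = 4.2426, so q_1 = (-0.2357, -0.2357, 0.0000, 0.9428).
q_1·w_2 = (-0.2357)·(-2) + (-0.2357)·(-3) + 0.0000·0 + 0.9428·(-1) = 0.2357.
u_2 = w_2 − 0.2357·q_1 = (-1.9444, -2.9444, 0.0000, -1.2222).
‖u_2‖ = 3.7342, so q_2 = (-0.5207, -0.7885, 0.0000, -0.3273).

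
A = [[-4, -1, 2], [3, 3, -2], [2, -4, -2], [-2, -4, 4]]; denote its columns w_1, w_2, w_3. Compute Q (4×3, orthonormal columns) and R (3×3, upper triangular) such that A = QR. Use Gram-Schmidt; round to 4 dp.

Q = [[-0.6963, 0.0948, -0.4127], [0.5222, 0.2994, 0.2517], [0.3482, -0.7884, -0.4555], [-0.3482, -0.5289, 0.7475]], R = [[5.7446, 2.2630, -4.5260], [0.0000, 6.0728, -0.9481], [0.0000, 0.0000, 2.5722]]

q_1 = w_1/‖w_1‖ = (-4, 3, 2, -2)/5.7446 = (-0.6963, 0.5222, 0.3482, -0.3482).
r_{12} = q_1·w_2 = 2.2630.
u_2 = w_2 − 2.2630·q_1 = (0.5758, 1.8182, -4.7879, -3.2121).
‖u_2‖ = 6.0728, so q_2 = (0.0948, 0.2994, -0.7884, -0.5289).
r_{13} = q_1·w_3 = -4.5260; r_{23} = q_2·w_3 = -0.9481.
u_3 = w_3 + 4.5260·q_1 + 0.9481·q_2 = (-1.0616, 0.6475, -1.1717, 1.9228).
‖u_3‖ = 2.5722, so q_3 = (-0.4127, 0.2517, -0.4555, 0.7475).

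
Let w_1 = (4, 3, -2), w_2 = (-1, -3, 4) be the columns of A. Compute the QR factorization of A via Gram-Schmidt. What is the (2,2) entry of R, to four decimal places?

r_{22} = 3.2853

q_1 = w_1/‖w_1‖ = (4, 3, -2)/5.3852 = (0.7428, 0.5571, -0.3714).
r_{12} = q_1·w_2 = -3.8996.
u_2 = w_2 + 3.8996·q_1 = (1.8966, -0.8276, 2.5517).
r_{22} = ‖u_2‖ = 3.2853.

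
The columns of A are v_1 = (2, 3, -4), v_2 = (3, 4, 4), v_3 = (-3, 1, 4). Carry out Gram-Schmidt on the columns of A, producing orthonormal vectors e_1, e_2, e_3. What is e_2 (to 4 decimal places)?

v_1 = (2, 3, -4); ‖v_1‖ = 5.3852, so e_1 = (0.3714, 0.5571, -0.7428).
e_1·v_2 = 0.3714·3 + 0.5571·4 + (-0.7428)·4 = 0.3714.
u_2 = v_2 − 0.3714·e_1 = (2.8621, 3.7931, 4.2759).
‖u_2‖ = 6.3923, so e_2 = (0.4477, 0.5934, 0.6689).

e_2 = (0.4477, 0.5934, 0.6689)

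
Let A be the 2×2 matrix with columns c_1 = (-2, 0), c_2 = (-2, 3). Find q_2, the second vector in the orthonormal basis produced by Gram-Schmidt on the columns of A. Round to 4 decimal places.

q_2 = (0.0000, 1.0000)

q_1 = c_1/‖c_1‖ = (-2, 0)/2.0000 = (-1.0000, 0.0000).
r_{12} = q_1·c_2 = 2.0000.
u_2 = c_2 − 2.0000·q_1 = (0.0000, 3.0000).
‖u_2‖ = 3.0000, so q_2 = (0.0000, 1.0000).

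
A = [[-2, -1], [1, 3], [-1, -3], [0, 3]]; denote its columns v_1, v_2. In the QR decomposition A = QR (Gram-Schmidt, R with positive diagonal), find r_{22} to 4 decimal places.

v_1 = (-2, 1, -1, 0); ‖v_1‖ = 2.4495, so q_1 = (-0.8165, 0.4082, -0.4082, 0.0000).
q_1·v_2 = (-0.8165)·(-1) + 0.4082·3 + (-0.4082)·(-3) + 0.0000·3 = 3.2660.
u_2 = v_2 − 3.2660·q_1 = (1.6667, 1.6667, -1.6667, 3.0000).
r_{22} = ‖u_2‖ = 4.1633.

r_{22} = 4.1633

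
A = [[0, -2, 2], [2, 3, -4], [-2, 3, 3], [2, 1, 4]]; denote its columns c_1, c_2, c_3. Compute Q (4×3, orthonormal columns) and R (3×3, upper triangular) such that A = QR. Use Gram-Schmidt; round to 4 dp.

Q = [[0.0000, -0.4201, 0.2820], [0.5774, 0.5601, -0.4275], [-0.5774, 0.7001, 0.3547], [0.5774, 0.1400, 0.7822]], R = [[3.4641, 0.5774, -1.7321], [0.0000, 4.7610, -0.4201], [0.0000, 0.0000, 6.4671]]

c_1 = (0, 2, -2, 2); ‖c_1‖ = 3.4641, so e_1 = (0.0000, 0.5774, -0.5774, 0.5774).
e_1·c_2 = 0.0000·(-2) + 0.5774·3 + (-0.5774)·3 + 0.5774·1 = 0.5774.
u_2 = c_2 − 0.5774·e_1 = (-2.0000, 2.6667, 3.3333, 0.6667).
‖u_2‖ = 4.7610, so e_2 = (-0.4201, 0.5601, 0.7001, 0.1400).
e_1·c_3 = 0.0000·2 + 0.5774·(-4) + (-0.5774)·3 + 0.5774·4 = -1.7321; e_2·c_3 = (-0.4201)·2 + 0.5601·(-4) + 0.7001·3 + 0.1400·4 = -0.4201.
u_3 = c_3 + 1.7321·e_1 + 0.4201·e_2 = (1.8235, -2.7647, 2.2941, 5.0588).
‖u_3‖ = 6.4671, so e_3 = (0.2820, -0.4275, 0.3547, 0.7822).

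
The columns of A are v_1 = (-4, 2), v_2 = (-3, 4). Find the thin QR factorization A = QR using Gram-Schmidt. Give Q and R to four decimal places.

e_1 = v_1/‖v_1‖ = (-4, 2)/4.4721 = (-0.8944, 0.4472).
r_{12} = e_1·v_2 = 4.4721.
u_2 = v_2 − 4.4721·e_1 = (1.0000, 2.0000).
‖u_2‖ = 2.2361, so e_2 = (0.4472, 0.8944).

Q = [[-0.8944, 0.4472], [0.4472, 0.8944]], R = [[4.4721, 4.4721], [0.0000, 2.2361]]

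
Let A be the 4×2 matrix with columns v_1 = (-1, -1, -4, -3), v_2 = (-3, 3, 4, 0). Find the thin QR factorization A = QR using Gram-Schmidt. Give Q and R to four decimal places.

Q = [[-0.1925, -0.7255], [-0.1925, 0.4862], [-0.7698, 0.3291], [-0.5774, -0.3590]], R = [[5.1962, -3.0792], [0.0000, 4.9516]]

v_1 = (-1, -1, -4, -3); ‖v_1‖ = 5.1962, so e_1 = (-0.1925, -0.1925, -0.7698, -0.5774).
e_1·v_2 = (-0.1925)·(-3) + (-0.1925)·3 + (-0.7698)·4 + (-0.5774)·0 = -3.0792.
u_2 = v_2 + 3.0792·e_1 = (-3.5926, 2.4074, 1.6296, -1.7778).
‖u_2‖ = 4.9516, so e_2 = (-0.7255, 0.4862, 0.3291, -0.3590).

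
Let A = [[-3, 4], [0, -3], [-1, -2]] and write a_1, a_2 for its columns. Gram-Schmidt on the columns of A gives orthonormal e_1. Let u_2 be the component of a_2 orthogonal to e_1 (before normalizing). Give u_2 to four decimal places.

u_2 = (1.0000, -3.0000, -3.0000)

a_1 = (-3, 0, -1); ‖a_1‖ = 3.1623, so e_1 = (-0.9487, 0.0000, -0.3162).
e_1·a_2 = (-0.9487)·4 + 0.0000·(-3) + (-0.3162)·(-2) = -3.1623.
u_2 = a_2 + 3.1623·e_1 = (1.0000, -3.0000, -3.0000).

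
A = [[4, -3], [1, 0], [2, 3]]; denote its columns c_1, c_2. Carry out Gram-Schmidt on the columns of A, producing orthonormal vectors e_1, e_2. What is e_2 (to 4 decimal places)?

c_1 = (4, 1, 2); ‖c_1‖ = 4.5826, so e_1 = (0.8729, 0.2182, 0.4364).
e_1·c_2 = 0.8729·(-3) + 0.2182·0 + 0.4364·3 = -1.3093.
u_2 = c_2 + 1.3093·e_1 = (-1.8571, 0.2857, 3.5714).
‖u_2‖ = 4.0356, so e_2 = (-0.4602, 0.0708, 0.8850).

e_2 = (-0.4602, 0.0708, 0.8850)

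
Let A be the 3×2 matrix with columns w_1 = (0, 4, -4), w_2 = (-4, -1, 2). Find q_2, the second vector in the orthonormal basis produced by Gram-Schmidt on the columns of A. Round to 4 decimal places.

q_2 = (-0.9847, 0.1231, 0.1231)

w_1 = (0, 4, -4); ‖w_1‖ = 5.6569, so q_1 = (0.0000, 0.7071, -0.7071).
q_1·w_2 = 0.0000·(-4) + 0.7071·(-1) + (-0.7071)·2 = -2.1213.
u_2 = w_2 + 2.1213·q_1 = (-4.0000, 0.5000, 0.5000).
‖u_2‖ = 4.0620, so q_2 = (-0.9847, 0.1231, 0.1231).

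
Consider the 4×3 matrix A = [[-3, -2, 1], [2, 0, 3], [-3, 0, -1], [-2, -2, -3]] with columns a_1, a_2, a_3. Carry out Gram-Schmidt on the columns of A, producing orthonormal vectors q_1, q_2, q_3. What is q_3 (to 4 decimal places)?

q_3 = (0.5960, 0.5178, 0.1466, -0.5960)

q_1 = a_1/‖a_1‖ = (-3, 2, -3, -2)/5.0990 = (-0.5883, 0.3922, -0.5883, -0.3922).
r_{12} = q_1·a_2 = 1.9612.
u_2 = a_2 − 1.9612·q_1 = (-0.8462, -0.7692, 1.1538, -1.2308).
‖u_2‖ = 2.0381, so q_2 = (-0.4152, -0.3774, 0.5661, -0.6039).
r_{13} = q_1·a_3 = 2.3534; r_{23} = q_2·a_3 = -0.3019.
u_3 = a_3 − 2.3534·q_1 + 0.3019·q_2 = (2.2593, 1.9630, 0.5556, -2.2593).
‖u_3‖ = 3.7908, so q_3 = (0.5960, 0.5178, 0.1466, -0.5960).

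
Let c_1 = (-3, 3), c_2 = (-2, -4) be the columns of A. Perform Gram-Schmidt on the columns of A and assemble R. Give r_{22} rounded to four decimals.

c_1 = (-3, 3); ‖c_1‖ = 4.2426, so q_1 = (-0.7071, 0.7071).
q_1·c_2 = (-0.7071)·(-2) + 0.7071·(-4) = -1.4142.
u_2 = c_2 + 1.4142·q_1 = (-3.0000, -3.0000).
r_{22} = ‖u_2‖ = 4.2426.

r_{22} = 4.2426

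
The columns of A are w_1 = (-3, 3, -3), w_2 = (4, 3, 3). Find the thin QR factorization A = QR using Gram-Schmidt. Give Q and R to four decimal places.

Q = [[-0.5774, 0.4981], [0.5774, 0.8093], [-0.5774, 0.3113]], R = [[5.1962, -2.3094], [0.0000, 5.3541]]

w_1 = (-3, 3, -3); ‖w_1‖ = 5.1962, so e_1 = (-0.5774, 0.5774, -0.5774).
e_1·w_2 = (-0.5774)·4 + 0.5774·3 + (-0.5774)·3 = -2.3094.
u_2 = w_2 + 2.3094·e_1 = (2.6667, 4.3333, 1.6667).
‖u_2‖ = 5.3541, so e_2 = (0.4981, 0.8093, 0.3113).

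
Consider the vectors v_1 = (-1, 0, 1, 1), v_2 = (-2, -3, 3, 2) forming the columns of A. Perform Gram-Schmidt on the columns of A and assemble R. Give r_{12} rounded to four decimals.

r_{12} = 4.0415

v_1 = (-1, 0, 1, 1); ‖v_1‖ = 1.7321, so q_1 = (-0.5774, 0.0000, 0.5774, 0.5774).
r_{12} = q_1·v_2 = 4.0415.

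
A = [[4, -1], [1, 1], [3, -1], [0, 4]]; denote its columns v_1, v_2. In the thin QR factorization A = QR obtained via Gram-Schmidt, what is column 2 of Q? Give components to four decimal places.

v_1 = (4, 1, 3, 0); ‖v_1‖ = 5.0990, so e_1 = (0.7845, 0.1961, 0.5883, 0.0000).
e_1·v_2 = 0.7845·(-1) + 0.1961·1 + 0.5883·(-1) + 0.0000·4 = -1.1767.
u_2 = v_2 + 1.1767·e_1 = (-0.0769, 1.2308, -0.3077, 4.0000).
‖u_2‖ = 4.1971, so e_2 = (-0.0183, 0.2932, -0.0733, 0.9530).

e_2 = (-0.0183, 0.2932, -0.0733, 0.9530)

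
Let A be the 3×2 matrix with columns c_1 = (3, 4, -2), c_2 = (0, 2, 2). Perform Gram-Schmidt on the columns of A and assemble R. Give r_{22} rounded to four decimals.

r_{22} = 2.7292

c_1 = (3, 4, -2); ‖c_1‖ = 5.3852, so q_1 = (0.5571, 0.7428, -0.3714).
q_1·c_2 = 0.5571·0 + 0.7428·2 + (-0.3714)·2 = 0.7428.
u_2 = c_2 − 0.7428·q_1 = (-0.4138, 1.4483, 2.2759).
r_{22} = ‖u_2‖ = 2.7292.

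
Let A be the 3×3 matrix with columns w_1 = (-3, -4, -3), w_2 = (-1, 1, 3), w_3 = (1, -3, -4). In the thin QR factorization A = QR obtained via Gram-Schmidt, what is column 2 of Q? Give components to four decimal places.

w_1 = (-3, -4, -3); ‖w_1‖ = 5.8310, so e_1 = (-0.5145, -0.6860, -0.5145).
e_1·w_2 = (-0.5145)·(-1) + (-0.6860)·1 + (-0.5145)·3 = -1.7150.
u_2 = w_2 + 1.7150·e_1 = (-1.8824, -0.1765, 2.1176).
‖u_2‖ = 2.8388, so e_2 = (-0.6631, -0.0622, 0.7460).

e_2 = (-0.6631, -0.0622, 0.7460)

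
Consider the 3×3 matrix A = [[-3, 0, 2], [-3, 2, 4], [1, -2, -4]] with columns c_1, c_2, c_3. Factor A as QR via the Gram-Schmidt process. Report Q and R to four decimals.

c_1 = (-3, -3, 1); ‖c_1‖ = 4.3589, so q_1 = (-0.6882, -0.6882, 0.2294).
q_1·c_2 = (-0.6882)·0 + (-0.6882)·2 + 0.2294·(-2) = -1.8353.
u_2 = c_2 + 1.8353·q_1 = (-1.2632, 0.7368, -1.5789).
‖u_2‖ = 2.1521, so q_2 = (-0.5869, 0.3424, -0.7337).
q_1·c_3 = (-0.6882)·2 + (-0.6882)·4 + 0.2294·(-4) = -5.0471; q_2·c_3 = (-0.5869)·2 + 0.3424·4 + (-0.7337)·(-4) = 3.1303.
u_3 = c_3 + 5.0471·q_1 − 3.1303·q_2 = (0.3636, -0.5455, -0.5455).
‖u_3‖ = 0.8528, so q_3 = (0.4264, -0.6396, -0.6396).

Q = [[-0.6882, -0.5869, 0.4264], [-0.6882, 0.3424, -0.6396], [0.2294, -0.7337, -0.6396]], R = [[4.3589, -1.8353, -5.0471], [0.0000, 2.1521, 3.1303], [0.0000, 0.0000, 0.8528]]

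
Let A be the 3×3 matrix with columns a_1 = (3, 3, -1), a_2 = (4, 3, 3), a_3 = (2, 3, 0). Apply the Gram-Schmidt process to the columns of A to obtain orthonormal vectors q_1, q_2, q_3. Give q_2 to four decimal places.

q_2 = (0.2813, 0.0384, 0.9589)

a_1 = (3, 3, -1); ‖a_1‖ = 4.3589, so q_1 = (0.6882, 0.6882, -0.2294).
q_1·a_2 = 0.6882·4 + 0.6882·3 + (-0.2294)·3 = 4.1295.
u_2 = a_2 − 4.1295·q_1 = (1.1579, 0.1579, 3.9474).
‖u_2‖ = 4.1167, so q_2 = (0.2813, 0.0384, 0.9589).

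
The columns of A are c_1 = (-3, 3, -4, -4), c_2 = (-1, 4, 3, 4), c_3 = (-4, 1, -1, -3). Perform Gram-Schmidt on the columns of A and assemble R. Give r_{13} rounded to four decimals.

r_{13} = 4.3841

e_1 = c_1/‖c_1‖ = (-3, 3, -4, -4)/7.0711 = (-0.4243, 0.4243, -0.5657, -0.5657).
r_{13} = e_1·c_3 = 4.3841.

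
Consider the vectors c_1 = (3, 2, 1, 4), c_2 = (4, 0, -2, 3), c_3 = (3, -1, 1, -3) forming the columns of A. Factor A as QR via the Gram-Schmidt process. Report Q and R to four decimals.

q_1 = c_1/‖c_1‖ = (3, 2, 1, 4)/5.4772 = (0.5477, 0.3651, 0.1826, 0.7303).
r_{12} = q_1·c_2 = 4.0166.
u_2 = c_2 − 4.0166·q_1 = (1.8000, -1.4667, -2.7333, 0.0667).
‖u_2‖ = 3.5870, so q_2 = (0.5018, -0.4089, -0.7620, 0.0186).
r_{13} = q_1·c_3 = -0.7303; r_{23} = q_2·c_3 = 1.0965.
u_3 = c_3 + 0.7303·q_1 − 1.0965·q_2 = (2.8497, -0.2850, 1.9689, -2.4870).
‖u_3‖ = 4.2737, so q_3 = (0.6668, -0.0667, 0.4607, -0.5819).

Q = [[0.5477, 0.5018, 0.6668], [0.3651, -0.4089, -0.0667], [0.1826, -0.7620, 0.4607], [0.7303, 0.0186, -0.5819]], R = [[5.4772, 4.0166, -0.7303], [0.0000, 3.5870, 1.0965], [0.0000, 0.0000, 4.2737]]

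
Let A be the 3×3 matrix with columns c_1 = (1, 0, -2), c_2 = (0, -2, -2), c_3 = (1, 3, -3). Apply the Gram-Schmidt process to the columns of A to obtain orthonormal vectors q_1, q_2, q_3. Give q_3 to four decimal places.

q_1 = c_1/‖c_1‖ = (1, 0, -2)/2.2361 = (0.4472, 0.0000, -0.8944).
r_{12} = q_1·c_2 = 1.7889.
u_2 = c_2 − 1.7889·q_1 = (-0.8000, -2.0000, -0.4000).
‖u_2‖ = 2.1909, so q_2 = (-0.3651, -0.9129, -0.1826).
r_{13} = q_1·c_3 = 3.1305; r_{23} = q_2·c_3 = -2.5560.
u_3 = c_3 − 3.1305·q_1 + 2.5560·q_2 = (-1.3333, 0.6667, -0.6667).
‖u_3‖ = 1.6330, so q_3 = (-0.8165, 0.4082, -0.4082).

q_3 = (-0.8165, 0.4082, -0.4082)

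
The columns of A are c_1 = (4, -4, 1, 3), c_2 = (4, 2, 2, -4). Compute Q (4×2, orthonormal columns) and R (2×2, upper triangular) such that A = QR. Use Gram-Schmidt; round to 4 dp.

c_1 = (4, -4, 1, 3); ‖c_1‖ = 6.4807, so e_1 = (0.6172, -0.6172, 0.1543, 0.4629).
e_1·c_2 = 0.6172·4 + (-0.6172)·2 + 0.1543·2 + 0.4629·(-4) = -0.3086.
u_2 = c_2 + 0.3086·e_1 = (4.1905, 1.8095, 2.0476, -3.8571).
‖u_2‖ = 6.3170, so e_2 = (0.6634, 0.2865, 0.3241, -0.6106).

Q = [[0.6172, 0.6634], [-0.6172, 0.2865], [0.1543, 0.3241], [0.4629, -0.6106]], R = [[6.4807, -0.3086], [0.0000, 6.3170]]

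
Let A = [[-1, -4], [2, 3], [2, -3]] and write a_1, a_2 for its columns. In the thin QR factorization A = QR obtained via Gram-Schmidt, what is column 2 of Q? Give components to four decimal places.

q_2 = (-0.6264, 0.3719, -0.6851)

a_1 = (-1, 2, 2); ‖a_1‖ = 3.0000, so q_1 = (-0.3333, 0.6667, 0.6667).
q_1·a_2 = (-0.3333)·(-4) + 0.6667·3 + 0.6667·(-3) = 1.3333.
u_2 = a_2 − 1.3333·q_1 = (-3.5556, 2.1111, -3.8889).
‖u_2‖ = 5.6765, so q_2 = (-0.6264, 0.3719, -0.6851).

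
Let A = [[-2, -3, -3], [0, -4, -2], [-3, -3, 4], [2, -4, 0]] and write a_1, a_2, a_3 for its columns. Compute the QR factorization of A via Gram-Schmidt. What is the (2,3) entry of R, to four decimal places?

a_1 = (-2, 0, -3, 2); ‖a_1‖ = 4.1231, so e_1 = (-0.4851, 0.0000, -0.7276, 0.4851).
e_1·a_2 = (-0.4851)·(-3) + 0.0000·(-4) + (-0.7276)·(-3) + 0.4851·(-4) = 1.6977.
u_2 = a_2 − 1.6977·e_1 = (-2.1765, -4.0000, -1.7647, -4.8235).
‖u_2‖ = 6.8642, so e_2 = (-0.3171, -0.5827, -0.2571, -0.7027).
r_{23} = e_2·a_3 = 1.0883.

r_{23} = 1.0883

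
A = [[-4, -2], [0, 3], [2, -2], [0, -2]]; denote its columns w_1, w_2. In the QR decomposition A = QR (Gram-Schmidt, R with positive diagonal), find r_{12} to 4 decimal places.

r_{12} = 0.8944

w_1 = (-4, 0, 2, 0); ‖w_1‖ = 4.4721, so q_1 = (-0.8944, 0.0000, 0.4472, 0.0000).
r_{12} = q_1·w_2 = 0.8944.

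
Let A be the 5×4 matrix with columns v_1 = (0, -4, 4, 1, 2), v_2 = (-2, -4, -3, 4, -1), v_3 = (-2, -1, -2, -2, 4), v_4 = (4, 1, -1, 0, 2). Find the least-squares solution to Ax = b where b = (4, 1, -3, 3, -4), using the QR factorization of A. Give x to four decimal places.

e_1 = v_1/‖v_1‖ = (0, -4, 4, 1, 2)/6.0828 = (0.0000, -0.6576, 0.6576, 0.1644, 0.3288).
r_{12} = e_1·v_2 = 0.9864.
u_2 = v_2 − 0.9864·e_1 = (-2.0000, -3.3514, -3.6486, 3.8378, -1.3243).
‖u_2‖ = 6.7102, so e_2 = (-0.2981, -0.4994, -0.5437, 0.5719, -0.1974).
r_{13} = e_1·v_3 = 0.3288; r_{23} = e_2·v_3 = 0.2497.
u_3 = v_3 − 0.3288·e_1 − 0.2497·e_2 = (-1.9256, -0.6591, -2.0804, -2.1969, 3.9412).
‖u_3‖ = 5.3693, so e_3 = (-0.3586, -0.1227, -0.3875, -0.4092, 0.7340).
r_{14} = e_1·v_4 = -0.6576; r_{24} = e_2·v_4 = -1.5426; r_{34} = e_3·v_4 = 0.2983.
u_4 = v_4 + 0.6576·e_1 + 1.5426·e_2 − 0.2983·e_3 = (3.6472, -0.1663, -1.2908, 1.1124, 1.6928).
‖u_4‖ = 4.3702, so e_4 = (0.8346, -0.0380, -0.2954, 0.2545, 0.3874).
Qᵀb = (-3.4524, 2.4448, -4.5584, 3.4005).
Back-substitute: x_4 = 3.4005/4.3702 = 0.7781.
x_3 = (-4.5584 − 0.2983·0.7781)/5.3693 = -0.8922.
x_2 = (2.4448 − 0.2497·(-0.8922) + 1.5426·0.7781)/6.7102 = 0.5764.
x_1 = (-3.4524 − 0.9864·0.5764 − 0.3288·(-0.8922) + 0.6576·0.7781)/6.0828 = -0.5287.

x = (-0.5287, 0.5764, -0.8922, 0.7781)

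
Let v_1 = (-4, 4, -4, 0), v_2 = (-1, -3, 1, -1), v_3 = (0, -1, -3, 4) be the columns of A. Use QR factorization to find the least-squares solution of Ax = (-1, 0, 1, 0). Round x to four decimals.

e_1 = v_1/‖v_1‖ = (-4, 4, -4, 0)/6.9282 = (-0.5774, 0.5774, -0.5774, 0.0000).
r_{12} = e_1·v_2 = -1.7321.
u_2 = v_2 + 1.7321·e_1 = (-2.0000, -2.0000, 0.0000, -1.0000).
‖u_2‖ = 3.0000, so e_2 = (-0.6667, -0.6667, 0.0000, -0.3333).
r_{13} = e_1·v_3 = 1.1547; r_{23} = e_2·v_3 = -0.6667.
u_3 = v_3 − 1.1547·e_1 + 0.6667·e_2 = (0.2222, -2.1111, -2.3333, 3.7778).
‖u_3‖ = 4.9216, so e_3 = (0.0452, -0.4289, -0.4741, 0.7676).
Qᵀb = (0.0000, 0.6667, -0.5193).
Back-substitute: x_3 = -0.5193/4.9216 = -0.1055.
x_2 = (0.6667 + 0.6667·(-0.1055))/3.0000 = 0.1988.
x_1 = (0.0000 + 1.7321·0.1988 − 1.1547·(-0.1055))/6.9282 = 0.0673.

x = (0.0673, 0.1988, -0.1055)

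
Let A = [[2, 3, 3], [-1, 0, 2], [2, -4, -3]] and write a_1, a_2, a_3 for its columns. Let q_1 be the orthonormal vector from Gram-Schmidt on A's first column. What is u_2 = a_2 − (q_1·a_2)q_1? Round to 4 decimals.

a_1 = (2, -1, 2); ‖a_1‖ = 3.0000, so q_1 = (0.6667, -0.3333, 0.6667).
q_1·a_2 = 0.6667·3 + (-0.3333)·0 + 0.6667·(-4) = -0.6667.
u_2 = a_2 + 0.6667·q_1 = (3.4444, -0.2222, -3.5556).

u_2 = (3.4444, -0.2222, -3.5556)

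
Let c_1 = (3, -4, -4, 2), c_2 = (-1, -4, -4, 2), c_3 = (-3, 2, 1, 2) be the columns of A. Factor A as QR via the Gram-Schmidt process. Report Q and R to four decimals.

c_1 = (3, -4, -4, 2); ‖c_1‖ = 6.7082, so q_1 = (0.4472, -0.5963, -0.5963, 0.2981).
q_1·c_2 = 0.4472·(-1) + (-0.5963)·(-4) + (-0.5963)·(-4) + 0.2981·2 = 4.9193.
u_2 = c_2 − 4.9193·q_1 = (-3.2000, -1.0667, -1.0667, 0.5333).
‖u_2‖ = 3.5777, so q_2 = (-0.8944, -0.2981, -0.2981, 0.1491).
q_1·c_3 = 0.4472·(-3) + (-0.5963)·2 + (-0.5963)·1 + 0.2981·2 = -2.5342; q_2·c_3 = (-0.8944)·(-3) + (-0.2981)·2 + (-0.2981)·1 + 0.1491·2 = 2.0870.
u_3 = c_3 + 2.5342·q_1 − 2.0870·q_2 = (0.0000, 1.1111, 0.1111, 2.4444).
‖u_3‖ = 2.6874, so q_3 = (0.0000, 0.4134, 0.0413, 0.9096).

Q = [[0.4472, -0.8944, 0.0000], [-0.5963, -0.2981, 0.4134], [-0.5963, -0.2981, 0.0413], [0.2981, 0.1491, 0.9096]], R = [[6.7082, 4.9193, -2.5342], [0.0000, 3.5777, 2.0870], [0.0000, 0.0000, 2.6874]]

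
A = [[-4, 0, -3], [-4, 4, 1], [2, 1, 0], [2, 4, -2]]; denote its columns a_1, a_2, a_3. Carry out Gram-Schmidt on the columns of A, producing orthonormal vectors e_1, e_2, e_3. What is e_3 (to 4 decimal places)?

e_3 = (-0.7320, 0.4837, -0.0171, -0.4794)

a_1 = (-4, -4, 2, 2); ‖a_1‖ = 6.3246, so e_1 = (-0.6325, -0.6325, 0.3162, 0.3162).
e_1·a_2 = (-0.6325)·0 + (-0.6325)·4 + 0.3162·1 + 0.3162·4 = -0.9487.
u_2 = a_2 + 0.9487·e_1 = (-0.6000, 3.4000, 1.3000, 4.3000).
‖u_2‖ = 5.6657, so e_2 = (-0.1059, 0.6001, 0.2295, 0.7590).
e_1·a_3 = (-0.6325)·(-3) + (-0.6325)·1 + 0.3162·0 + 0.3162·(-2) = 0.6325; e_2·a_3 = (-0.1059)·(-3) + 0.6001·1 + 0.2295·0 + 0.7590·(-2) = -0.6001.
u_3 = a_3 − 0.6325·e_1 + 0.6001·e_2 = (-2.6636, 1.7601, -0.0623, -1.7445).
‖u_3‖ = 3.6387, so e_3 = (-0.7320, 0.4837, -0.0171, -0.4794).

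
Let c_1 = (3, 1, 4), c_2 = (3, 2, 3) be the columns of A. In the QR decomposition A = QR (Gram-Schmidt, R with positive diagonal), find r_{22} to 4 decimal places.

r_{22} = 1.2860

c_1 = (3, 1, 4); ‖c_1‖ = 5.0990, so q_1 = (0.5883, 0.1961, 0.7845).
q_1·c_2 = 0.5883·3 + 0.1961·2 + 0.7845·3 = 4.5107.
u_2 = c_2 − 4.5107·q_1 = (0.3462, 1.1154, -0.5385).
r_{22} = ‖u_2‖ = 1.2860.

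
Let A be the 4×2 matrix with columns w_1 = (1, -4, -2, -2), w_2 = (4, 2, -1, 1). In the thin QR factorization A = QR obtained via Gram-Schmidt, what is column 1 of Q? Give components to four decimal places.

e_1 = (0.2000, -0.8000, -0.4000, -0.4000)

w_1 = (1, -4, -2, -2); ‖w_1‖ = 5.0000, so e_1 = (0.2000, -0.8000, -0.4000, -0.4000).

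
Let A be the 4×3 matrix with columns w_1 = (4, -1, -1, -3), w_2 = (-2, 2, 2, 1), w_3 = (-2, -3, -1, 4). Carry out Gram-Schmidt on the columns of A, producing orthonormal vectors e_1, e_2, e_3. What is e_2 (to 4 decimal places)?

e_2 = (0.1029, 0.6686, 0.6686, -0.3086)

w_1 = (4, -1, -1, -3); ‖w_1‖ = 5.1962, so e_1 = (0.7698, -0.1925, -0.1925, -0.5774).
e_1·w_2 = 0.7698·(-2) + (-0.1925)·2 + (-0.1925)·2 + (-0.5774)·1 = -2.8868.
u_2 = w_2 + 2.8868·e_1 = (0.2222, 1.4444, 1.4444, -0.6667).
‖u_2‖ = 2.1602, so e_2 = (0.1029, 0.6686, 0.6686, -0.3086).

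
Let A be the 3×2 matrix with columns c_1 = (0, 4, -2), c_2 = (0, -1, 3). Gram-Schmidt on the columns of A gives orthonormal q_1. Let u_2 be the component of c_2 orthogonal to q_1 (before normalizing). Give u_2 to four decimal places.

u_2 = (0.0000, 1.0000, 2.0000)

q_1 = c_1/‖c_1‖ = (0, 4, -2)/4.4721 = (0.0000, 0.8944, -0.4472).
r_{12} = q_1·c_2 = -2.2361.
u_2 = c_2 + 2.2361·q_1 = (0.0000, 1.0000, 2.0000).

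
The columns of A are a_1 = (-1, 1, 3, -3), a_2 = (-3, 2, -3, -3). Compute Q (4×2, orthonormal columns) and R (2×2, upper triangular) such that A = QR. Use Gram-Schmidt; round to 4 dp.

a_1 = (-1, 1, 3, -3); ‖a_1‖ = 4.4721, so e_1 = (-0.2236, 0.2236, 0.6708, -0.6708).
e_1·a_2 = (-0.2236)·(-3) + 0.2236·2 + 0.6708·(-3) + (-0.6708)·(-3) = 1.1180.
u_2 = a_2 − 1.1180·e_1 = (-2.7500, 1.7500, -3.7500, -2.2500).
‖u_2‖ = 5.4544, so e_2 = (-0.5042, 0.3208, -0.6875, -0.4125).

Q = [[-0.2236, -0.5042], [0.2236, 0.3208], [0.6708, -0.6875], [-0.6708, -0.4125]], R = [[4.4721, 1.1180], [0.0000, 5.4544]]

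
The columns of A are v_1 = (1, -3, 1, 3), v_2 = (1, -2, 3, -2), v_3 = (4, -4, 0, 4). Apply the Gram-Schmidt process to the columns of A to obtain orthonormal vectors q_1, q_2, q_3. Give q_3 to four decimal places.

q_3 = (0.9093, 0.0237, -0.3874, -0.1502)

q_1 = v_1/‖v_1‖ = (1, -3, 1, 3)/4.4721 = (0.2236, -0.6708, 0.2236, 0.6708).
r_{12} = q_1·v_2 = 0.8944.
u_2 = v_2 − 0.8944·q_1 = (0.8000, -1.4000, 2.8000, -2.6000).
‖u_2‖ = 4.1473, so q_2 = (0.1929, -0.3376, 0.6751, -0.6269).
r_{13} = q_1·v_3 = 6.2610; r_{23} = q_2·v_3 = -0.3858.
u_3 = v_3 − 6.2610·q_1 + 0.3858·q_2 = (2.6744, 0.0698, -1.1395, -0.4419).
‖u_3‖ = 2.9413, so q_3 = (0.9093, 0.0237, -0.3874, -0.1502).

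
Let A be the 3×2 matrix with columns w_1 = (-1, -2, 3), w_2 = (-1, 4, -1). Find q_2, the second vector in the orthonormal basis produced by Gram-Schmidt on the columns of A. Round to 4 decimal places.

q_2 = (-0.5203, 0.7804, 0.3468)

w_1 = (-1, -2, 3); ‖w_1‖ = 3.7417, so q_1 = (-0.2673, -0.5345, 0.8018).
q_1·w_2 = (-0.2673)·(-1) + (-0.5345)·4 + 0.8018·(-1) = -2.6726.
u_2 = w_2 + 2.6726·q_1 = (-1.7143, 2.5714, 1.1429).
‖u_2‖ = 3.2950, so q_2 = (-0.5203, 0.7804, 0.3468).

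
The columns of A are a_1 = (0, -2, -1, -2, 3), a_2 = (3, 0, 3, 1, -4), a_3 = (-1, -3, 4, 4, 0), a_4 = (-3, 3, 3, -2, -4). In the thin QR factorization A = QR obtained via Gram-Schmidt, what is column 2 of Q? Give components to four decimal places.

e_2 = (0.6893, -0.4340, 0.4723, -0.2042, -0.2680)

e_1 = a_1/‖a_1‖ = (0, -2, -1, -2, 3)/4.2426 = (0.0000, -0.4714, -0.2357, -0.4714, 0.7071).
r_{12} = e_1·a_2 = -4.0069.
u_2 = a_2 + 4.0069·e_1 = (3.0000, -1.8889, 2.0556, -0.8889, -1.1667).
‖u_2‖ = 4.3525, so e_2 = (0.6893, -0.4340, 0.4723, -0.2042, -0.2680).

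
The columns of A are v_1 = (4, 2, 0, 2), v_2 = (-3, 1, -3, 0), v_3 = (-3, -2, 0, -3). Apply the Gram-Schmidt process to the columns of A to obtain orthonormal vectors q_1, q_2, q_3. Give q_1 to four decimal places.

q_1 = (0.8165, 0.4082, 0.0000, 0.4082)

v_1 = (4, 2, 0, 2); ‖v_1‖ = 4.8990, so q_1 = (0.8165, 0.4082, 0.0000, 0.4082).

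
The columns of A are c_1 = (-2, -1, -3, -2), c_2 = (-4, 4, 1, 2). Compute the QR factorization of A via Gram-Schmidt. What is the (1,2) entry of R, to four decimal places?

c_1 = (-2, -1, -3, -2); ‖c_1‖ = 4.2426, so q_1 = (-0.4714, -0.2357, -0.7071, -0.4714).
r_{12} = q_1·c_2 = -0.7071.

r_{12} = -0.7071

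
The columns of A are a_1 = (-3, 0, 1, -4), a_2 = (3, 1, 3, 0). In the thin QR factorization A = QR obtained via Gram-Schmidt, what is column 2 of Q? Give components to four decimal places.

e_1 = a_1/‖a_1‖ = (-3, 0, 1, -4)/5.0990 = (-0.5883, 0.0000, 0.1961, -0.7845).
r_{12} = e_1·a_2 = -1.1767.
u_2 = a_2 + 1.1767·e_1 = (2.3077, 1.0000, 3.2308, -0.9231).
‖u_2‖ = 4.1971, so e_2 = (0.5498, 0.2383, 0.7698, -0.2199).

e_2 = (0.5498, 0.2383, 0.7698, -0.2199)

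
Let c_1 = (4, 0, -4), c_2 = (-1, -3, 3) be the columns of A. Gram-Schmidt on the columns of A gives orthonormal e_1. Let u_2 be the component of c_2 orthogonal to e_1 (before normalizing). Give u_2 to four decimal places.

c_1 = (4, 0, -4); ‖c_1‖ = 5.6569, so e_1 = (0.7071, 0.0000, -0.7071).
e_1·c_2 = 0.7071·(-1) + 0.0000·(-3) + (-0.7071)·3 = -2.8284.
u_2 = c_2 + 2.8284·e_1 = (1.0000, -3.0000, 1.0000).

u_2 = (1.0000, -3.0000, 1.0000)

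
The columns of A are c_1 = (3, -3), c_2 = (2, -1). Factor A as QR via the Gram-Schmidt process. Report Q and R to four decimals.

Q = [[0.7071, 0.7071], [-0.7071, 0.7071]], R = [[4.2426, 2.1213], [0.0000, 0.7071]]

c_1 = (3, -3); ‖c_1‖ = 4.2426, so q_1 = (0.7071, -0.7071).
q_1·c_2 = 0.7071·2 + (-0.7071)·(-1) = 2.1213.
u_2 = c_2 − 2.1213·q_1 = (0.5000, 0.5000).
‖u_2‖ = 0.7071, so q_2 = (0.7071, 0.7071).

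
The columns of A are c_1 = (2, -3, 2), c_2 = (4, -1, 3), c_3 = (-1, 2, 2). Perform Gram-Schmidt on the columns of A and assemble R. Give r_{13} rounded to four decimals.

r_{13} = -0.9701

e_1 = c_1/‖c_1‖ = (2, -3, 2)/4.1231 = (0.4851, -0.7276, 0.4851).
r_{13} = e_1·c_3 = -0.9701.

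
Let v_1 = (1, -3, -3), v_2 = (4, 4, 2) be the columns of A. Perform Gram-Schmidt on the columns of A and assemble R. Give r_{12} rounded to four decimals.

q_1 = v_1/‖v_1‖ = (1, -3, -3)/4.3589 = (0.2294, -0.6882, -0.6882).
r_{12} = q_1·v_2 = -3.2118.

r_{12} = -3.2118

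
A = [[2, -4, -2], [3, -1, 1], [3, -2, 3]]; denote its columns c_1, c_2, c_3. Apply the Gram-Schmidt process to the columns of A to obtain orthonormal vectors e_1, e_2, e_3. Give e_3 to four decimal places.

c_1 = (2, 3, 3); ‖c_1‖ = 4.6904, so e_1 = (0.4264, 0.6396, 0.6396).
e_1·c_2 = 0.4264·(-4) + 0.6396·(-1) + 0.6396·(-2) = -3.6244.
u_2 = c_2 + 3.6244·e_1 = (-2.4545, 1.3182, 0.3182).
‖u_2‖ = 2.8042, so e_2 = (-0.8753, 0.4701, 0.1135).
e_1·c_3 = 0.4264·(-2) + 0.6396·1 + 0.6396·3 = 1.7056; e_2·c_3 = (-0.8753)·(-2) + 0.4701·1 + 0.1135·3 = 2.5611.
u_3 = c_3 − 1.7056·e_1 − 2.5611·e_2 = (-0.4855, -1.2948, 1.6185).
‖u_3‖ = 2.1288, so e_3 = (-0.2281, -0.6082, 0.7603).

e_3 = (-0.2281, -0.6082, 0.7603)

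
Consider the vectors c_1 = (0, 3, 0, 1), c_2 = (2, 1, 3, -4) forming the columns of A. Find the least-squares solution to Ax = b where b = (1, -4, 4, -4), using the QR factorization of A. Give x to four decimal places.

x = (-1.5184, 0.8161)

c_1 = (0, 3, 0, 1); ‖c_1‖ = 3.1623, so q_1 = (0.0000, 0.9487, 0.0000, 0.3162).
q_1·c_2 = 0.0000·2 + 0.9487·1 + 0.0000·3 + 0.3162·(-4) = -0.3162.
u_2 = c_2 + 0.3162·q_1 = (2.0000, 1.3000, 3.0000, -3.9000).
‖u_2‖ = 5.4681, so q_2 = (0.3658, 0.2377, 0.5486, -0.7132).
Qᵀb = (-5.0596, 4.4623).
Back-substitute: x_2 = 4.4623/5.4681 = 0.8161.
x_1 = (-5.0596 + 0.3162·0.8161)/3.1623 = -1.5184.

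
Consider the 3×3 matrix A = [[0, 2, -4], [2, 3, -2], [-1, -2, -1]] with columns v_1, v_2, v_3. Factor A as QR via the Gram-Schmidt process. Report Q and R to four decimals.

v_1 = (0, 2, -1); ‖v_1‖ = 2.2361, so q_1 = (0.0000, 0.8944, -0.4472).
q_1·v_2 = 0.0000·2 + 0.8944·3 + (-0.4472)·(-2) = 3.5777.
u_2 = v_2 − 3.5777·q_1 = (2.0000, -0.2000, -0.4000).
‖u_2‖ = 2.0494, so q_2 = (0.9759, -0.0976, -0.1952).
q_1·v_3 = 0.0000·(-4) + 0.8944·(-2) + (-0.4472)·(-1) = -1.3416; q_2·v_3 = 0.9759·(-4) + (-0.0976)·(-2) + (-0.1952)·(-1) = -3.5132.
u_3 = v_3 + 1.3416·q_1 + 3.5132·q_2 = (-0.5714, -1.1429, -2.2857).
‖u_3‖ = 2.6186, so q_3 = (-0.2182, -0.4364, -0.8729).

Q = [[0.0000, 0.9759, -0.2182], [0.8944, -0.0976, -0.4364], [-0.4472, -0.1952, -0.8729]], R = [[2.2361, 3.5777, -1.3416], [0.0000, 2.0494, -3.5132], [0.0000, 0.0000, 2.6186]]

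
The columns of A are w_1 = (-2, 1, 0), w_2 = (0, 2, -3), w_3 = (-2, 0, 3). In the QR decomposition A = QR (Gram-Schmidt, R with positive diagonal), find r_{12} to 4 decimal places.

r_{12} = 0.8944

e_1 = w_1/‖w_1‖ = (-2, 1, 0)/2.2361 = (-0.8944, 0.4472, 0.0000).
r_{12} = e_1·w_2 = 0.8944.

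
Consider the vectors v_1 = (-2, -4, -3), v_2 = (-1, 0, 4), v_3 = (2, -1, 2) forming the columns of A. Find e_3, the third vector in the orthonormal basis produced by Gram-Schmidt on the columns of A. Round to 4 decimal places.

v_1 = (-2, -4, -3); ‖v_1‖ = 5.3852, so e_1 = (-0.3714, -0.7428, -0.5571).
e_1·v_2 = (-0.3714)·(-1) + (-0.7428)·0 + (-0.5571)·4 = -1.8570.
u_2 = v_2 + 1.8570·e_1 = (-1.6897, -1.3793, 2.9655).
‖u_2‖ = 3.6813, so e_2 = (-0.4590, -0.3747, 0.8056).
e_1·v_3 = (-0.3714)·2 + (-0.7428)·(-1) + (-0.5571)·2 = -1.1142; e_2·v_3 = (-0.4590)·2 + (-0.3747)·(-1) + 0.8056·2 = 1.0678.
u_3 = v_3 + 1.1142·e_1 − 1.0678·e_2 = (2.0763, -1.4275, 0.5191).
‖u_3‖ = 2.5726, so e_3 = (0.8071, -0.5549, 0.2018).

e_3 = (0.8071, -0.5549, 0.2018)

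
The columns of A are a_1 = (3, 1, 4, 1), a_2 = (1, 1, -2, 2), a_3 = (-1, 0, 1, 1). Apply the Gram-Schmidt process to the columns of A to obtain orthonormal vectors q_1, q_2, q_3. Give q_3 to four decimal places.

q_3 = (-0.6699, 0.0113, 0.3338, 0.6631)

q_1 = a_1/‖a_1‖ = (3, 1, 4, 1)/5.1962 = (0.5774, 0.1925, 0.7698, 0.1925).
r_{12} = q_1·a_2 = -0.3849.
u_2 = a_2 + 0.3849·q_1 = (1.2222, 1.0741, -1.7037, 2.0741).
‖u_2‖ = 3.1388, so q_2 = (0.3894, 0.3422, -0.5428, 0.6608).
r_{13} = q_1·a_3 = 0.3849; r_{23} = q_2·a_3 = -0.2714.
u_3 = a_3 − 0.3849·q_1 + 0.2714·q_2 = (-1.1165, 0.0188, 0.5564, 1.1053).
‖u_3‖ = 1.6668, so q_3 = (-0.6699, 0.0113, 0.3338, 0.6631).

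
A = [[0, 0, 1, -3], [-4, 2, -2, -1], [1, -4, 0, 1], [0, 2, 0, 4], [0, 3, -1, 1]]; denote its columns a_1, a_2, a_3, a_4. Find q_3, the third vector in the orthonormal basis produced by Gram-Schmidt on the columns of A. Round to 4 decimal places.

a_1 = (0, -4, 1, 0, 0); ‖a_1‖ = 4.1231, so q_1 = (0.0000, -0.9701, 0.2425, 0.0000, 0.0000).
q_1·a_2 = 0.0000·0 + (-0.9701)·2 + 0.2425·(-4) + 0.0000·2 + 0.0000·3 = -2.9104.
u_2 = a_2 + 2.9104·q_1 = (0.0000, -0.8235, -3.2941, 2.0000, 3.0000).
‖u_2‖ = 4.9527, so q_2 = (0.0000, -0.1663, -0.6651, 0.4038, 0.6057).
q_1·a_3 = 0.0000·1 + (-0.9701)·(-2) + 0.2425·0 + 0.0000·0 + 0.0000·(-1) = 1.9403; q_2·a_3 = 0.0000·1 + (-0.1663)·(-2) + (-0.6651)·0 + 0.4038·0 + 0.6057·(-1) = -0.2732.
u_3 = a_3 − 1.9403·q_1 + 0.2732·q_2 = (1.0000, -0.1631, -0.6523, 0.1103, -0.8345).
‖u_3‖ = 1.4699, so q_3 = (0.6803, -0.1109, -0.4438, 0.0750, -0.5677).

q_3 = (0.6803, -0.1109, -0.4438, 0.0750, -0.5677)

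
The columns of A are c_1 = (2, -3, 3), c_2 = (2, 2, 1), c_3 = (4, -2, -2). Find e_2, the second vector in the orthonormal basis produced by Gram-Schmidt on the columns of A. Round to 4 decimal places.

e_2 = (0.6380, 0.7139, 0.2886)

c_1 = (2, -3, 3); ‖c_1‖ = 4.6904, so e_1 = (0.4264, -0.6396, 0.6396).
e_1·c_2 = 0.4264·2 + (-0.6396)·2 + 0.6396·1 = 0.2132.
u_2 = c_2 − 0.2132·e_1 = (1.9091, 2.1364, 0.8636).
‖u_2‖ = 2.9924, so e_2 = (0.6380, 0.7139, 0.2886).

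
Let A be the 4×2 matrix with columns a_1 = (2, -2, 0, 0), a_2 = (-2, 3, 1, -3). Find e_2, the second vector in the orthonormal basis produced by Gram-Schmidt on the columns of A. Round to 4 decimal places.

e_2 = (0.1543, 0.1543, 0.3086, -0.9258)

a_1 = (2, -2, 0, 0); ‖a_1‖ = 2.8284, so e_1 = (0.7071, -0.7071, 0.0000, 0.0000).
e_1·a_2 = 0.7071·(-2) + (-0.7071)·3 + 0.0000·1 + 0.0000·(-3) = -3.5355.
u_2 = a_2 + 3.5355·e_1 = (0.5000, 0.5000, 1.0000, -3.0000).
‖u_2‖ = 3.2404, so e_2 = (0.1543, 0.1543, 0.3086, -0.9258).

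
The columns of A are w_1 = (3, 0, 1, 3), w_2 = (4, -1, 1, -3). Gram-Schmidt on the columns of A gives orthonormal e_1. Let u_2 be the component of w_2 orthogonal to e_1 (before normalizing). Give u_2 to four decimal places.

u_2 = (3.3684, -1.0000, 0.7895, -3.6316)

w_1 = (3, 0, 1, 3); ‖w_1‖ = 4.3589, so e_1 = (0.6882, 0.0000, 0.2294, 0.6882).
e_1·w_2 = 0.6882·4 + 0.0000·(-1) + 0.2294·1 + 0.6882·(-3) = 0.9177.
u_2 = w_2 − 0.9177·e_1 = (3.3684, -1.0000, 0.7895, -3.6316).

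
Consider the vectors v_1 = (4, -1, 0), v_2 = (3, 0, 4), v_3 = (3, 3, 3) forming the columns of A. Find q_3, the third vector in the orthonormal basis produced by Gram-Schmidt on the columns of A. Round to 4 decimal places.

q_3 = (0.2386, 0.9545, -0.1790)

q_1 = v_1/‖v_1‖ = (4, -1, 0)/4.1231 = (0.9701, -0.2425, 0.0000).
r_{12} = q_1·v_2 = 2.9104.
u_2 = v_2 − 2.9104·q_1 = (0.1765, 0.7059, 4.0000).
‖u_2‖ = 4.0656, so q_2 = (0.0434, 0.1736, 0.9839).
r_{13} = q_1·v_3 = 2.1828; r_{23} = q_2·v_3 = 3.6026.
u_3 = v_3 − 2.1828·q_1 − 3.6026·q_2 = (0.7260, 2.9039, -0.5445).
‖u_3‖ = 3.0424, so q_3 = (0.2386, 0.9545, -0.1790).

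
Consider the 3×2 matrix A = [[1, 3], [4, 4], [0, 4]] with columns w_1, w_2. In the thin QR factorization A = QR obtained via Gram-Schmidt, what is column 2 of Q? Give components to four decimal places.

q_2 = (0.4234, -0.1059, 0.8997)

q_1 = w_1/‖w_1‖ = (1, 4, 0)/4.1231 = (0.2425, 0.9701, 0.0000).
r_{12} = q_1·w_2 = 4.6082.
u_2 = w_2 − 4.6082·q_1 = (1.8824, -0.4706, 4.0000).
‖u_2‖ = 4.4458, so q_2 = (0.4234, -0.1059, 0.8997).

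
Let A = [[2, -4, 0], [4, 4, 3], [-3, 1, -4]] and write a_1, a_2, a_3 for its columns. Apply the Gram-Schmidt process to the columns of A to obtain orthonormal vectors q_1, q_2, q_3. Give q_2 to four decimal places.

q_1 = a_1/‖a_1‖ = (2, 4, -3)/5.3852 = (0.3714, 0.7428, -0.5571).
r_{12} = q_1·a_2 = 0.9285.
u_2 = a_2 − 0.9285·q_1 = (-4.3448, 3.3103, 1.5172).
‖u_2‖ = 5.6690, so q_2 = (-0.7664, 0.5839, 0.2676).

q_2 = (-0.7664, 0.5839, 0.2676)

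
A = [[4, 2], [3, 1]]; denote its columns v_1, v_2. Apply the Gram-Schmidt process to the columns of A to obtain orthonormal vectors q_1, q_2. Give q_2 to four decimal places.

v_1 = (4, 3); ‖v_1‖ = 5.0000, so q_1 = (0.8000, 0.6000).
q_1·v_2 = 0.8000·2 + 0.6000·1 = 2.2000.
u_2 = v_2 − 2.2000·q_1 = (0.2400, -0.3200).
‖u_2‖ = 0.4000, so q_2 = (0.6000, -0.8000).

q_2 = (0.6000, -0.8000)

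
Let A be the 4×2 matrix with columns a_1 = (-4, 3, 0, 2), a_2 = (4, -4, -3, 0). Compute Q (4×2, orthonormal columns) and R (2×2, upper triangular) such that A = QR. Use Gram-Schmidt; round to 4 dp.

a_1 = (-4, 3, 0, 2); ‖a_1‖ = 5.3852, so e_1 = (-0.7428, 0.5571, 0.0000, 0.3714).
e_1·a_2 = (-0.7428)·4 + 0.5571·(-4) + 0.0000·(-3) + 0.3714·0 = -5.1995.
u_2 = a_2 + 5.1995·e_1 = (0.1379, -1.1034, -3.0000, 1.9310).
‖u_2‖ = 3.7370, so e_2 = (0.0369, -0.2953, -0.8028, 0.5167).

Q = [[-0.7428, 0.0369], [0.5571, -0.2953], [0.0000, -0.8028], [0.3714, 0.5167]], R = [[5.3852, -5.1995], [0.0000, 3.7370]]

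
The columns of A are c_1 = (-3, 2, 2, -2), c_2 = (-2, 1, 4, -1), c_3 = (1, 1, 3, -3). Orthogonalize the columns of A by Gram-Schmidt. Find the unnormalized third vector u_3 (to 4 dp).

c_1 = (-3, 2, 2, -2); ‖c_1‖ = 4.5826, so q_1 = (-0.6547, 0.4364, 0.4364, -0.4364).
q_1·c_2 = (-0.6547)·(-2) + 0.4364·1 + 0.4364·4 + (-0.4364)·(-1) = 3.9279.
u_2 = c_2 − 3.9279·q_1 = (0.5714, -0.7143, 2.2857, 0.7143).
‖u_2‖ = 2.5635, so q_2 = (0.2229, -0.2786, 0.8916, 0.2786).
q_1·c_3 = (-0.6547)·1 + 0.4364·1 + 0.4364·3 + (-0.4364)·(-3) = 2.4004; q_2·c_3 = 0.2229·1 + (-0.2786)·1 + 0.8916·3 + 0.2786·(-3) = 1.7833.
u_3 = c_3 − 2.4004·q_1 − 1.7833·q_2 = (2.1739, 0.4493, 0.3623, -2.4493).

u_3 = (2.1739, 0.4493, 0.3623, -2.4493)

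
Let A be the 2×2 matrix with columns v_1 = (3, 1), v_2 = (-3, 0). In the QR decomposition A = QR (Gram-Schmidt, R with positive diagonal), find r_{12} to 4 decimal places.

e_1 = v_1/‖v_1‖ = (3, 1)/3.1623 = (0.9487, 0.3162).
r_{12} = e_1·v_2 = -2.8460.

r_{12} = -2.8460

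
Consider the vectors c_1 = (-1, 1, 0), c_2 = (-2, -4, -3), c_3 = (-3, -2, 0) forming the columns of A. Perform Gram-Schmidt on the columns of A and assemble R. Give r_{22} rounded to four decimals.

c_1 = (-1, 1, 0); ‖c_1‖ = 1.4142, so e_1 = (-0.7071, 0.7071, 0.0000).
e_1·c_2 = (-0.7071)·(-2) + 0.7071·(-4) + 0.0000·(-3) = -1.4142.
u_2 = c_2 + 1.4142·e_1 = (-3.0000, -3.0000, -3.0000).
r_{22} = ‖u_2‖ = 5.1962.

r_{22} = 5.1962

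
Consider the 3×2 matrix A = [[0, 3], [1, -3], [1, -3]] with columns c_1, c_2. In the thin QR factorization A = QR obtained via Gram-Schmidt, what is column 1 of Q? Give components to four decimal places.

e_1 = (0.0000, 0.7071, 0.7071)

e_1 = c_1/‖c_1‖ = (0, 1, 1)/1.4142 = (0.0000, 0.7071, 0.7071).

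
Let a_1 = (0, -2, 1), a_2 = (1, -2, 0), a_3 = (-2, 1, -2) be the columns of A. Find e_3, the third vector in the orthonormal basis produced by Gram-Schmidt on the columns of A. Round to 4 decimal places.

e_3 = (-0.6667, -0.3333, -0.6667)

e_1 = a_1/‖a_1‖ = (0, -2, 1)/2.2361 = (0.0000, -0.8944, 0.4472).
r_{12} = e_1·a_2 = 1.7889.
u_2 = a_2 − 1.7889·e_1 = (1.0000, -0.4000, -0.8000).
‖u_2‖ = 1.3416, so e_2 = (0.7454, -0.2981, -0.5963).
r_{13} = e_1·a_3 = -1.7889; r_{23} = e_2·a_3 = -0.5963.
u_3 = a_3 + 1.7889·e_1 + 0.5963·e_2 = (-1.5556, -0.7778, -1.5556).
‖u_3‖ = 2.3333, so e_3 = (-0.6667, -0.3333, -0.6667).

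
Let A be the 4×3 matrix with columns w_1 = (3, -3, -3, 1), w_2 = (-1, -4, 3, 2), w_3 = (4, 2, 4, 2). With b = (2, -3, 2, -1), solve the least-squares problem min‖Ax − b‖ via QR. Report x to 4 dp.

e_1 = w_1/‖w_1‖ = (3, -3, -3, 1)/5.2915 = (0.5669, -0.5669, -0.5669, 0.1890).
r_{12} = e_1·w_2 = 0.3780.
u_2 = w_2 − 0.3780·e_1 = (-1.2143, -3.7857, 3.2143, 1.9286).
‖u_2‖ = 5.4642, so e_2 = (-0.2222, -0.6928, 0.5882, 0.3529).
r_{13} = e_1·w_3 = -0.7559; r_{23} = e_2·w_3 = 0.7843.
u_3 = w_3 + 0.7559·e_1 − 0.7843·e_2 = (4.6029, 2.1148, 3.1100, 1.8660).
‖u_3‖ = 6.2300, so e_3 = (0.7388, 0.3395, 0.4992, 0.2995).
Qᵀb = (1.5119, 2.4576, 1.1581).
Back-substitute: x_3 = 1.1581/6.2300 = 0.1859.
x_2 = (2.4576 − 0.7843·0.1859)/5.4642 = 0.4231.
x_1 = (1.5119 − 0.3780·0.4231 + 0.7559·0.1859)/5.2915 = 0.2821.

x = (0.2821, 0.4231, 0.1859)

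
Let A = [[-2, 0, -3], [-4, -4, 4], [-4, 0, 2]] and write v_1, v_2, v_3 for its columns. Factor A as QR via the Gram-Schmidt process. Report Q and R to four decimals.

Q = [[-0.3333, 0.2981, -0.8944], [-0.6667, -0.7454, 0.0000], [-0.6667, 0.5963, 0.4472]], R = [[6.0000, 2.6667, -3.0000], [0.0000, 2.9814, -2.6833], [0.0000, 0.0000, 3.5777]]

v_1 = (-2, -4, -4); ‖v_1‖ = 6.0000, so q_1 = (-0.3333, -0.6667, -0.6667).
q_1·v_2 = (-0.3333)·0 + (-0.6667)·(-4) + (-0.6667)·0 = 2.6667.
u_2 = v_2 − 2.6667·q_1 = (0.8889, -2.2222, 1.7778).
‖u_2‖ = 2.9814, so q_2 = (0.2981, -0.7454, 0.5963).
q_1·v_3 = (-0.3333)·(-3) + (-0.6667)·4 + (-0.6667)·2 = -3.0000; q_2·v_3 = 0.2981·(-3) + (-0.7454)·4 + 0.5963·2 = -2.6833.
u_3 = v_3 + 3.0000·q_1 + 2.6833·q_2 = (-3.2000, 0.0000, 1.6000).
‖u_3‖ = 3.5777, so q_3 = (-0.8944, 0.0000, 0.4472).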